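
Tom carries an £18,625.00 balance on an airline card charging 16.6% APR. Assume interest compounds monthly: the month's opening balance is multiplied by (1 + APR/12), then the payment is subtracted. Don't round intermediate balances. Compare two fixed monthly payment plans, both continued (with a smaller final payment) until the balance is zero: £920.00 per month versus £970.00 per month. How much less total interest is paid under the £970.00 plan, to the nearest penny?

Monthly rate r = 16.6%/12 = 1.38333% = 0.0138333.
At £920.00/mo: n = ⌈−ln(1 − rB₀/P)/ln(1+r)⌉ = 24 payments (last £843.38); total interest = total paid − £18,625.00 = £3,378.38.
At £970.00/mo: 23 payments (last £458.70); total interest £3,173.70.
Interest saved = £3,378.38 − £3,173.70 = £204.68.

£204.68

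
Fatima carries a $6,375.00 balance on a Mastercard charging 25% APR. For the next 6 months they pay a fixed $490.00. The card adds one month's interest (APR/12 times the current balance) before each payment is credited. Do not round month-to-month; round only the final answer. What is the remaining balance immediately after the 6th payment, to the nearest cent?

$4,117.10

Monthly rate r = 25%/12 = 2.08333% = 0.0208333.
Each month: B ← B·(1+r) − $490.00.
Month 1: interest $132.81; balance after payment $6,017.81.
Month 2: interest $125.37; balance after payment $5,653.18.
Month 3: interest $117.77; balance after payment $5,280.96.
Month 4: interest $110.02; balance after payment $4,900.98.
Month 5: interest $102.10; balance after payment $4,513.08.
Month 6: interest $94.02; balance after payment $4,117.10.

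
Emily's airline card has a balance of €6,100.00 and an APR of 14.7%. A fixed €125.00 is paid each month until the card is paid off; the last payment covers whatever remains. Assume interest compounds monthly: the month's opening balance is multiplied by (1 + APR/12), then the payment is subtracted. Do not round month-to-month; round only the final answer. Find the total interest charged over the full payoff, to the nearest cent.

€3,250.87

Monthly rate r = 14.7%/12 = 1.225% = 0.01225.
Payoff takes n = ⌈−ln(1 − rB₀/P)/ln(1+r)⌉ = ⌈74.806⌉ = 75 payments; the last is €100.87.
Total paid = 74·€125.00 + €100.87 = €9,350.87.
Total interest = total paid − principal = €9,350.87 − €6,100.00 = €3,250.87.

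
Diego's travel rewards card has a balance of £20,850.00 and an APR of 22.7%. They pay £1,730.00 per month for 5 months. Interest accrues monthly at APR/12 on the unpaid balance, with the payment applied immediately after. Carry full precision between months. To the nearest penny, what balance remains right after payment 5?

Monthly rate r = 22.7%/12 = 1.89167% = 0.0189167.
Each month: B ← B·(1+r) − £1,730.00.
Month 1: interest £394.41; balance after payment £19,514.41.
Month 2: interest £369.15; balance after payment £18,153.56.
Month 3: interest £343.40; balance after payment £16,766.96.
Month 4: interest £317.18; balance after payment £15,354.14.
Month 5: interest £290.45; balance after payment £13,914.59.

£13,914.59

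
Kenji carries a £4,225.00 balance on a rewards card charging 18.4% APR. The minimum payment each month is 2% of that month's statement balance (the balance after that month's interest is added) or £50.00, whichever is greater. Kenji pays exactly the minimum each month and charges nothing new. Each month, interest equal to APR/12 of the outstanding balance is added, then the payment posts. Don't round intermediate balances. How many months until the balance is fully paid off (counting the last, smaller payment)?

Monthly rate r = 18.4%/12 = 1.53333% = 0.0153333.
While 2% of the post-interest balance exceeds £50.00, each month B ← (B·(1+r))·(1 − 0.02), i.e. B shrinks by the factor (1+r)·0.98 = 0.99503.
This holds for months 1–109. Entering month 110 the balance is £2,453.64; 2% of the post-interest balance is now below £50.00, so the flat £50.00 minimum applies from here.
From month 110 a fixed £50.00 at rate r clears £2,453.64 in 92 more payments. Total: 109 + 92 = 201 months.

201 months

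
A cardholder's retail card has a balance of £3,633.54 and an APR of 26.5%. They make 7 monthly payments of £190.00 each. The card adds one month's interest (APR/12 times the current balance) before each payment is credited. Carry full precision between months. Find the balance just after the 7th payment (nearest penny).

£2,812.41

Monthly rate r = 26.5%/12 = 2.20833% = 0.0220833.
Each month: B ← B·(1+r) − £190.00.
Month 1: interest £80.24; balance after payment £3,523.78.
Month 2: interest £77.82; balance after payment £3,411.60.
Month 3: interest £75.34; balance after payment £3,296.94.
Month 4: interest £72.81; balance after payment £3,179.74.
Month 5: interest £70.22; balance after payment £3,059.96.
Month 6: interest £67.57; balance after payment £2,937.54.
Month 7: interest £64.87; balance after payment £2,812.41.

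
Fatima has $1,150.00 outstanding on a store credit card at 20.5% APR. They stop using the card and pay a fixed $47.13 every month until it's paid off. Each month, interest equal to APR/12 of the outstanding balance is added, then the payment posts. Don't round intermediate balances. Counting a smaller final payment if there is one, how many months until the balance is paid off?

32 payments

Monthly rate r = 20.5%/12 = 1.70833% = 0.0170833.
Recurrence: B ← B·(1+r) − $47.13.
Month 1: interest $19.65; balance after payment $1,122.52.
Month 2: interest $19.18; balance after payment $1,094.56.
Closed form: n = −ln(1 − rB₀/P)/ln(1+r) = −ln(0.58316)/ln(1.01708) ≈ 31.838, so the balance reaches zero during payment 32.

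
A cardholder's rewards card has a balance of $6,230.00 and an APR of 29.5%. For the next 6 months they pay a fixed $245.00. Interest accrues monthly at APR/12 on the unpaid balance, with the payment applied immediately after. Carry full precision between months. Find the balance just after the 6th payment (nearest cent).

Monthly rate r = 29.5%/12 = 2.45833% = 0.0245833.
Each month: B ← B·(1+r) − $245.00.
Month 1: interest $153.15; balance after payment $6,138.15.
Month 2: interest $150.90; balance after payment $6,044.05.
Month 3: interest $148.58; balance after payment $5,947.63.
Month 4: interest $146.21; balance after payment $5,848.85.
Month 5: interest $143.78; balance after payment $5,747.63.
Month 6: interest $141.30; balance after payment $5,643.93.

$5,643.93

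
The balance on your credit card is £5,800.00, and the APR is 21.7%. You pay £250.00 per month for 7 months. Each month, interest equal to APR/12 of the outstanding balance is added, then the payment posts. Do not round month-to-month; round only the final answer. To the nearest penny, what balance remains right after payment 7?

Monthly rate r = 21.7%/12 = 1.80833% = 0.0180833.
Each month: B ← B·(1+r) − £250.00.
Month 1: interest £104.88; balance after payment £5,654.88.
Month 2: interest £102.26; balance after payment £5,507.14.
Month 3: interest £99.59; balance after payment £5,356.73.
Month 4: interest £96.87; balance after payment £5,203.60.
Month 5: interest £94.10; balance after payment £5,047.70.
Month 6: interest £91.28; balance after payment £4,888.98.
Month 7: interest £88.41; balance after payment £4,727.38.

£4,727.38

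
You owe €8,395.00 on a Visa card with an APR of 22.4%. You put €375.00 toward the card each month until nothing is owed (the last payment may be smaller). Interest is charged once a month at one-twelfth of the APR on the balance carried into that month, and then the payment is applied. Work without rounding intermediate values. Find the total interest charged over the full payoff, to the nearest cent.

Monthly rate r = 22.4%/12 = 1.86667% = 0.0186667.
Payoff takes n = ⌈−ln(1 − rB₀/P)/ln(1+r)⌉ = ⌈29.256⌉ = 30 payments; the last is €96.84.
Total paid = 29·€375.00 + €96.84 = €10,971.84.
Total interest = total paid − principal = €10,971.84 − €8,395.00 = €2,576.84.

€2,576.84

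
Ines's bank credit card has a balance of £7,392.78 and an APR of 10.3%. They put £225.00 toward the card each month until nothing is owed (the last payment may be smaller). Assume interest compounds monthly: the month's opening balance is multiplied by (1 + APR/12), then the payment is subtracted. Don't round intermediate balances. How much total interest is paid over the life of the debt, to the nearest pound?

Monthly rate r = 10.3%/12 = 0.858333% = 0.00858333.
Payoff takes n = ⌈−ln(1 − rB₀/P)/ln(1+r)⌉ = ⌈38.765⌉ = 39 payments; the last is £172.34.
Total paid = 38·£225.00 + £172.34 = £8,722.34.
Total interest = total paid − principal = £8,722.34 − £7,392.78 = £1,329.56.

£1,330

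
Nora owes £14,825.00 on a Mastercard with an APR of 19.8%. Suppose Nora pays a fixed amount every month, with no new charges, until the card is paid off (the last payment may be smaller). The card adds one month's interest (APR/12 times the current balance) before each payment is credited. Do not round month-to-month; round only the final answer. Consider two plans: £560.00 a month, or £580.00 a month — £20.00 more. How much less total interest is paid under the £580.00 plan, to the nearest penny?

£232.91

Monthly rate r = 19.8%/12 = 1.65% = 0.0165.
At £560.00/mo: n = ⌈−ln(1 − rB₀/P)/ln(1+r)⌉ = 36 payments (last £46.45); total interest = total paid − £14,825.00 = £4,821.45.
At £580.00/mo: 34 payments (last £273.54); total interest £4,588.54.
Interest saved = £4,821.45 − £4,588.54 = £232.91.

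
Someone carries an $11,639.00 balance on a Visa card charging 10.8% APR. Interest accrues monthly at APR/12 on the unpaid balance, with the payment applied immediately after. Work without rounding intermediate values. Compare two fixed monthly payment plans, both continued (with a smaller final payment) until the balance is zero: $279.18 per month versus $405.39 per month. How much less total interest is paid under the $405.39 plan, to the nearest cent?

Monthly rate r = 10.8%/12 = 0.9% = 0.009.
At $279.18/mo: n = ⌈−ln(1 − rB₀/P)/ln(1+r)⌉ = 53 payments (last $138.42); total interest = total paid − $11,639.00 = $3,016.78.
At $405.39/mo: 34 payments (last $148.28); total interest $1,887.15.
Interest saved = $3,016.78 − $1,887.15 = $1,129.63.

$1,129.63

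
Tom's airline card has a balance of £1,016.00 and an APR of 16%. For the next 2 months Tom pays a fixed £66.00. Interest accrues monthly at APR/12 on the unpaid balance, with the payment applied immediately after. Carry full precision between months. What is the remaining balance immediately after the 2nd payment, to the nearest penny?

£910.39

Monthly rate r = 16%/12 = 1.33333% = 0.0133333.
Each month: B ← B·(1+r) − £66.00.
Month 1: interest £13.55; balance after payment £963.55.
Month 2: interest £12.85; balance after payment £910.39.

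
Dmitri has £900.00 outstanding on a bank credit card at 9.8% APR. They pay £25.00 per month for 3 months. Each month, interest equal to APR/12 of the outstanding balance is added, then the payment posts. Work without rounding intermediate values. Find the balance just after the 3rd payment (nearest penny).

Monthly rate r = 9.8%/12 = 0.816667% = 0.00816667.
Each month: B ← B·(1+r) − £25.00.
Month 1: interest £7.35; balance after payment £882.35.
Month 2: interest £7.21; balance after payment £864.56.
Month 3: interest £7.06; balance after payment £846.62.

£846.62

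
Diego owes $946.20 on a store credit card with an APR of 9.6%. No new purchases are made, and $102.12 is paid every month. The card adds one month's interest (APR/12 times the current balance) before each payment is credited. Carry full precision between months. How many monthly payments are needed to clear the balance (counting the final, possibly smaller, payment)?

Monthly rate r = 9.6%/12 = 0.8% = 0.008.
Recurrence: B ← B·(1+r) − $102.12.
Month 1: interest $7.57; balance after payment $851.65.
Month 2: interest $6.81; balance after payment $756.34.
Closed form: n = −ln(1 − rB₀/P)/ln(1+r) = −ln(0.92588)/ln(1.008) ≈ 9.665, so the balance reaches zero during payment 10.

10 payments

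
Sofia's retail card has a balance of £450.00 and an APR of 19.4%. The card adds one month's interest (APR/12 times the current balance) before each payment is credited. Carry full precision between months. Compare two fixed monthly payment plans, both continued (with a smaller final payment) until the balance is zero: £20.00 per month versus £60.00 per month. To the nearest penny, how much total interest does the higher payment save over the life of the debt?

£80.31

Monthly rate r = 19.4%/12 = 1.61667% = 0.0161667.
At £20.00/mo: n = ⌈−ln(1 − rB₀/P)/ln(1+r)⌉ = 29 payments (last £3.91); total interest = total paid − £450.00 = £113.91.
At £60.00/mo: 9 payments (last £3.60); total interest £33.60.
Interest saved = £113.91 − £33.60 = £80.31.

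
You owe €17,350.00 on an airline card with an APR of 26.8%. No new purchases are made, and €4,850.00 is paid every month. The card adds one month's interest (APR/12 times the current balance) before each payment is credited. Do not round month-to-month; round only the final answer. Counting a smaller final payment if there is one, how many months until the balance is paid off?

Monthly rate r = 26.8%/12 = 2.23333% = 0.0223333.
Recurrence: B ← B·(1+r) − €4,850.00.
Month 1: interest €387.48; balance after payment €12,887.48.
Month 2: interest €287.82; balance after payment €8,325.30.
Month 3: interest €185.93; balance after payment €3,661.24.
Month 4: interest €81.77; balance after payment €0.00.

4 payments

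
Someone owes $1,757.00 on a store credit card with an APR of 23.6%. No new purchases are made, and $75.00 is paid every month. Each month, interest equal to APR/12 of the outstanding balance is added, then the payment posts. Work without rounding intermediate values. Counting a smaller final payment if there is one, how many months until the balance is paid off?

Monthly rate r = 23.6%/12 = 1.96667% = 0.0196667.
Recurrence: B ← B·(1+r) − $75.00.
Month 1: interest $34.55; balance after payment $1,716.55.
Month 2: interest $33.76; balance after payment $1,675.31.
Closed form: n = −ln(1 − rB₀/P)/ln(1+r) = −ln(0.53928)/ln(1.01967) ≈ 31.708, so the balance reaches zero during payment 32.

32 months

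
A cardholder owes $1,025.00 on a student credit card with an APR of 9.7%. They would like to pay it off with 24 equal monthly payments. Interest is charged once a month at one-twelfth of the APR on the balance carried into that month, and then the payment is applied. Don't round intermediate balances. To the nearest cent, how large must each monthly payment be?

Monthly rate r = 9.7%/12 = 0.808333% = 0.00808333.
Level-payment amortization: P = B₀·r / (1 − (1+r)^(−n)) = 1025.00·0.00808333 / (1 − 1.00808^(−24)).
Denominator 1 − (1+r)^(−24) = 0.175699488.
P = 8.28542 / 0.175699488 ≈ 47.16.

$47.16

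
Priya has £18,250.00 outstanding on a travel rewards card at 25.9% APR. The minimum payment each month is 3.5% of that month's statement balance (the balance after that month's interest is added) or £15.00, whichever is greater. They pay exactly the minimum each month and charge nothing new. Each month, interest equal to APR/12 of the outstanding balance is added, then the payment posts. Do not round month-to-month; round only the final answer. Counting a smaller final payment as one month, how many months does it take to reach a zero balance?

308 months

Monthly rate r = 25.9%/12 = 2.15833% = 0.0215833.
While 3.5% of the post-interest balance exceeds £15.00, each month B ← (B·(1+r))·(1 − 0.035), i.e. B shrinks by the factor (1+r)·0.965 = 0.98583.
This holds for months 1–265. Entering month 266 the balance is £415.49; 3.5% of the post-interest balance is now below £15.00, so the flat £15.00 minimum applies from here.
From month 266 a fixed £15.00 at rate r clears £415.49 in 43 more payments. Total: 265 + 43 = 308 months.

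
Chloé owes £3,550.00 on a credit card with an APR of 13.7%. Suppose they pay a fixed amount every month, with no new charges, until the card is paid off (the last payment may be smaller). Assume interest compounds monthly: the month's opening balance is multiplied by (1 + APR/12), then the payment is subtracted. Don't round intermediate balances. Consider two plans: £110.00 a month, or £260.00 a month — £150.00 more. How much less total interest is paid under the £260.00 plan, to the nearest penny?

£572.02

Monthly rate r = 13.7%/12 = 1.14167% = 0.0114167.
At £110.00/mo: n = ⌈−ln(1 − rB₀/P)/ln(1+r)⌉ = 41 payments (last £53.39); total interest = total paid − £3,550.00 = £903.39.
At £260.00/mo: 15 payments (last £241.37); total interest £331.37.
Interest saved = £903.39 − £331.37 = £572.02.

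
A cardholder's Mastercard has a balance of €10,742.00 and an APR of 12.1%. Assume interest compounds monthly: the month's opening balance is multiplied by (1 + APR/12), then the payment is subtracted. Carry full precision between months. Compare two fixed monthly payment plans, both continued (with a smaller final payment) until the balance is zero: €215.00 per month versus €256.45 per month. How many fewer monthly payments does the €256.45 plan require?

15 fewer payments

Monthly rate r = 12.1%/12 = 1.00833% = 0.0100833.
At €215.00/mo: n = ⌈−ln(1 − rB₀/P)/ln(1+r)⌉ = 70 payments (last €182.15); total interest = total paid − €10,742.00 = €4,275.15.
At €256.45/mo: 55 payments (last €180.16); total interest €3,286.46.
Payments saved = 70 − 55 = 15.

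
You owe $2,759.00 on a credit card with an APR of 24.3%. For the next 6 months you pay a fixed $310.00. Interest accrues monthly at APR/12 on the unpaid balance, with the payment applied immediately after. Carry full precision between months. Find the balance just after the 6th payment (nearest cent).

Monthly rate r = 24.3%/12 = 2.025% = 0.02025.
Each month: B ← B·(1+r) − $310.00.
Month 1: interest $55.87; balance after payment $2,504.87.
Month 2: interest $50.72; balance after payment $2,245.59.
Month 3: interest $45.47; balance after payment $1,981.07.
Month 4: interest $40.12; balance after payment $1,711.18.
Month 5: interest $34.65; balance after payment $1,435.83.
Month 6: interest $29.08; balance after payment $1,154.91.

$1,154.91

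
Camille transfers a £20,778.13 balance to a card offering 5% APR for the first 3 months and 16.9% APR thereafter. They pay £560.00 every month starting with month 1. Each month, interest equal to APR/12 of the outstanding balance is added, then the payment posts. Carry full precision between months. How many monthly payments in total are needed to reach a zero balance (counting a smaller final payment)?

Promo months 1–3 at r₀ = 5%/12 = 0.00416667; months 4+ at r₁ = 16.9%/12 = 0.0140833.
After month 3: iterate B ← B·(1+r₀) − £560.00 for 3 months → £19,351.93.
Then at r₁ with £560.00/mo: n₂ = −ln(1 − r₁·B/P)/ln(1+r₁) ≈ 47.68 → 48 more payments.

51 payments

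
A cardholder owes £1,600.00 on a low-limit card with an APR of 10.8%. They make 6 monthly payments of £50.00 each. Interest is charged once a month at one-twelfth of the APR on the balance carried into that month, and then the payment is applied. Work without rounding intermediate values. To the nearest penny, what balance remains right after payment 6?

£1,381.54

Monthly rate r = 10.8%/12 = 0.9% = 0.009.
Each month: B ← B·(1+r) − £50.00.
Month 1: interest £14.40; balance after payment £1,564.40.
Month 2: interest £14.08; balance after payment £1,528.48.
Month 3: interest £13.76; balance after payment £1,492.24.
Month 4: interest £13.43; balance after payment £1,455.67.
Month 5: interest £13.10; balance after payment £1,418.77.
Month 6: interest £12.77; balance after payment £1,381.54.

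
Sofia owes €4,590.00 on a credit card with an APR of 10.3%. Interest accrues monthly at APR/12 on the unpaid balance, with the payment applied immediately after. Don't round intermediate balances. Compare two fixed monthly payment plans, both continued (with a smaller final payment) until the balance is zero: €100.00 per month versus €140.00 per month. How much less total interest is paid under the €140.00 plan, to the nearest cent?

Monthly rate r = 10.3%/12 = 0.858333% = 0.00858333.
At €100.00/mo: n = ⌈−ln(1 − rB₀/P)/ln(1+r)⌉ = 59 payments (last €60.07); total interest = total paid − €4,590.00 = €1,270.07.
At €140.00/mo: 39 payments (last €93.35); total interest €823.35.
Interest saved = €1,270.07 − €823.35 = €446.72.

€446.72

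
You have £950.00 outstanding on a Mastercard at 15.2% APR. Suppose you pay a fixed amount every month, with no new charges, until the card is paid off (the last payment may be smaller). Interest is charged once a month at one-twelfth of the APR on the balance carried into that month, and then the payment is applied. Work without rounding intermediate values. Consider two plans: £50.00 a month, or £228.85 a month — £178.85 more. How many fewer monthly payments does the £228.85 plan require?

Monthly rate r = 15.2%/12 = 1.26667% = 0.0126667.
At £50.00/mo: n = ⌈−ln(1 − rB₀/P)/ln(1+r)⌉ = 22 payments (last £43.67); total interest = total paid − £950.00 = £143.67.
At £228.85/mo: 5 payments (last £66.95); total interest £32.35.
Payments saved = 22 − 5 = 17.

17 fewer payments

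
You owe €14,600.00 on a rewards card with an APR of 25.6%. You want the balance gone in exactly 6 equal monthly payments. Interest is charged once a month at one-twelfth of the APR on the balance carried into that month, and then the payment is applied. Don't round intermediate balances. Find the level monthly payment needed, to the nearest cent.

Monthly rate r = 25.6%/12 = 2.13333% = 0.0213333.
Level-payment amortization: P = B₀·r / (1 − (1+r)^(−n)) = 14600.00·0.0213333 / (1 − 1.02133^(−6)).
Denominator 1 − (1+r)^(−6) = 0.118961346.
P = 311.467 / 0.118961346 ≈ 2618.22.

€2,618.22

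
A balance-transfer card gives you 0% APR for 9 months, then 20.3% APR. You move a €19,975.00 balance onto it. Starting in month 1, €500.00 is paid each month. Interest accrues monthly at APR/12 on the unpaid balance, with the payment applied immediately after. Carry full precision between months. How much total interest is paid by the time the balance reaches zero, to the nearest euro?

€6,625

Promo months 1–9 at r₀ = 0%/12 = 0; months 10+ at r₁ = 20.3%/12 = 0.0169167.
After month 9 (no interest yet): B = €19,975.00 − 9·€500.00 = €15,475.00.
Then at r₁ with €500.00/mo: n₂ = −ln(1 − r₁·B/P)/ln(1+r₁) ≈ 44.20 → 45 more payments.
Total paid = 53·€500.00 + €99.88 = €26,599.88; interest = €26,599.88 − €19,975.00 = €6,624.88.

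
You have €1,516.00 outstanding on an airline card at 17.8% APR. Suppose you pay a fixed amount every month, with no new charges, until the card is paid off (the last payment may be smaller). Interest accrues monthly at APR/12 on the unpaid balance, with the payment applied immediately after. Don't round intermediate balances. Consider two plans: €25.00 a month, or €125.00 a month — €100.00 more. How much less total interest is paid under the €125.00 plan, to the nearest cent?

€2,217.01

Monthly rate r = 17.8%/12 = 1.48333% = 0.0148333.
At €25.00/mo: n = ⌈−ln(1 − rB₀/P)/ln(1+r)⌉ = 157 payments (last €0.90); total interest = total paid − €1,516.00 = €2,384.90.
At €125.00/mo: 14 payments (last €58.89); total interest €167.89.
Interest saved = €2,384.90 − €167.89 = €2,217.01.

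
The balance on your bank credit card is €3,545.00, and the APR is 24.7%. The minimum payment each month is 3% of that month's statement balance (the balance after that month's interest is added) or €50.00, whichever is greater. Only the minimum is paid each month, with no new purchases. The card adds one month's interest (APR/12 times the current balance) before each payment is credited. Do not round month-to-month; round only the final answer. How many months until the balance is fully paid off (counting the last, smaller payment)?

Monthly rate r = 24.7%/12 = 2.05833% = 0.0205833.
While 3% of the post-interest balance exceeds €50.00, each month B ← (B·(1+r))·(1 − 0.03), i.e. B shrinks by the factor (1+r)·0.97 = 0.98997.
This holds for months 1–77. Entering month 78 the balance is €1,630.69; 3% of the post-interest balance is now below €50.00, so the flat €50.00 minimum applies from here.
From month 78 a fixed €50.00 at rate r clears €1,630.69 in 55 more payments. Total: 77 + 55 = 132 months.

132 months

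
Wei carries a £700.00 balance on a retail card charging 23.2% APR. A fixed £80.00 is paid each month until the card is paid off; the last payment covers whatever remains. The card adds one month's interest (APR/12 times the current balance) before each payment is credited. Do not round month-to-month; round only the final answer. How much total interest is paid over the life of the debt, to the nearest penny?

£74.42

Monthly rate r = 23.2%/12 = 1.93333% = 0.0193333.
Payoff takes n = ⌈−ln(1 − rB₀/P)/ln(1+r)⌉ = ⌈9.678⌉ = 10 payments; the last is £54.42.
Total paid = 9·£80.00 + £54.42 = £774.42.
Total interest = total paid − principal = £774.42 − £700.00 = £74.42.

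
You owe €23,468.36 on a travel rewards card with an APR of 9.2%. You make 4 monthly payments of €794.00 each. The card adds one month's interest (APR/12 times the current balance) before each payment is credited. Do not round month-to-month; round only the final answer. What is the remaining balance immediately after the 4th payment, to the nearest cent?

€20,983.66

Monthly rate r = 9.2%/12 = 0.766667% = 0.00766667.
Each month: B ← B·(1+r) − €794.00.
Month 1: interest €179.92; balance after payment €22,854.28.
Month 2: interest €175.22; balance after payment €22,235.50.
Month 3: interest €170.47; balance after payment €21,611.97.
Month 4: interest €165.69; balance after payment €20,983.66.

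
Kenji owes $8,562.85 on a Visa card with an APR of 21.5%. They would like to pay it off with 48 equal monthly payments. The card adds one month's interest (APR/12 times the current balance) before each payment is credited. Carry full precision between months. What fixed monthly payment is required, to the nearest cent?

$267.46

Monthly rate r = 21.5%/12 = 1.79167% = 0.0179167.
Level-payment amortization: P = B₀·r / (1 − (1+r)^(−n)) = 8562.85·0.0179167 / (1 − 1.01792^(−48)).
Denominator 1 − (1+r)^(−48) = 0.573603936.
P = 153.418 / 0.573603936 ≈ 267.46.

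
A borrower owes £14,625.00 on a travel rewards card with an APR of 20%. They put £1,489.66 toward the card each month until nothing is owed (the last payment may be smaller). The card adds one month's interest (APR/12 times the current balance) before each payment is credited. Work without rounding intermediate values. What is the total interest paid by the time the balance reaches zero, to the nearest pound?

£1,480

Monthly rate r = 20%/12 = 1.66667% = 0.0166667.
Payoff takes n = ⌈−ln(1 − rB₀/P)/ln(1+r)⌉ = ⌈10.810⌉ = 11 payments; the last is £1,208.51.
Total paid = 10·£1,489.66 + £1,208.51 = £16,105.11.
Total interest = total paid − principal = £16,105.11 − £14,625.00 = £1,480.11.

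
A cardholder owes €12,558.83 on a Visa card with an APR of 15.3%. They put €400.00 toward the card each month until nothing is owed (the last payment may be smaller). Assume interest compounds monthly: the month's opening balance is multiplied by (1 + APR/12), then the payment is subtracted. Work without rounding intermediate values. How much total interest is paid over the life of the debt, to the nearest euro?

Monthly rate r = 15.3%/12 = 1.275% = 0.01275.
Payoff takes n = ⌈−ln(1 − rB₀/P)/ln(1+r)⌉ = ⌈40.361⌉ = 41 payments; the last is €144.89.
Total paid = 40·€400.00 + €144.89 = €16,144.89.
Total interest = total paid − principal = €16,144.89 − €12,558.83 = €3,586.06.

€3,586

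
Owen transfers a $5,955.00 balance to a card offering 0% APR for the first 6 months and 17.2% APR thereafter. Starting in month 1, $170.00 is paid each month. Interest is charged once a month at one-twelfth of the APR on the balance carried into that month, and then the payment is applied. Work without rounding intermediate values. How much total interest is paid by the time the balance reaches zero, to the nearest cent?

$1,491.81

Promo months 1–6 at r₀ = 0%/12 = 0; months 7+ at r₁ = 17.2%/12 = 0.0143333.
After month 6 (no interest yet): B = $5,955.00 − 6·$170.00 = $4,935.00.
Then at r₁ with $170.00/mo: n₂ = −ln(1 − r₁·B/P)/ln(1+r₁) ≈ 37.80 → 38 more payments.
Total paid = 43·$170.00 + $136.81 = $7,446.81; interest = $7,446.81 − $5,955.00 = $1,491.81.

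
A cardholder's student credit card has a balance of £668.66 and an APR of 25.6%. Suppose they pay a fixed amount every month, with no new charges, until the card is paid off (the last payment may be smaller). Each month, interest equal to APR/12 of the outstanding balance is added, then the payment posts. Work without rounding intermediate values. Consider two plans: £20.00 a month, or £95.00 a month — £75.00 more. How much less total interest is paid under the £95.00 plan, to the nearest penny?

Monthly rate r = 25.6%/12 = 2.13333% = 0.0213333.
At £20.00/mo: n = ⌈−ln(1 − rB₀/P)/ln(1+r)⌉ = 60 payments (last £3.51); total interest = total paid − £668.66 = £514.85.
At £95.00/mo: 8 payments (last £67.44); total interest £63.78.
Interest saved = £514.85 − £63.78 = £451.07.

£451.07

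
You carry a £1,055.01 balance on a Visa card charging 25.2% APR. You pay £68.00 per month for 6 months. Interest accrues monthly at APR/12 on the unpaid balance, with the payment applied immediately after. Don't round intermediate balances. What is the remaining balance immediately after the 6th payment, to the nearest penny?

Monthly rate r = 25.2%/12 = 2.1% = 0.021.
Each month: B ← B·(1+r) − £68.00.
Month 1: interest £22.16; balance after payment £1,009.17.
Month 2: interest £21.19; balance after payment £962.36.
Month 3: interest £20.21; balance after payment £914.57.
Month 4: interest £19.21; balance after payment £865.77.
Month 5: interest £18.18; balance after payment £815.95.
Month 6: interest £17.14; balance after payment £765.09.

£765.09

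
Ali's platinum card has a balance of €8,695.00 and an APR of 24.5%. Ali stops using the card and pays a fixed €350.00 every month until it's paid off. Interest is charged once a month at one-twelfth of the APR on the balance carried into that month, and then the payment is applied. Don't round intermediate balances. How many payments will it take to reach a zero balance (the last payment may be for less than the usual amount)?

Monthly rate r = 24.5%/12 = 2.04167% = 0.0204167.
Recurrence: B ← B·(1+r) − €350.00.
Month 1: interest €177.52; balance after payment €8,522.52.
Month 2: interest €174.00; balance after payment €8,346.52.
Closed form: n = −ln(1 − rB₀/P)/ln(1+r) = −ln(0.49279)/ln(1.02042) ≈ 35.014, so the balance reaches zero during payment 36.

36 months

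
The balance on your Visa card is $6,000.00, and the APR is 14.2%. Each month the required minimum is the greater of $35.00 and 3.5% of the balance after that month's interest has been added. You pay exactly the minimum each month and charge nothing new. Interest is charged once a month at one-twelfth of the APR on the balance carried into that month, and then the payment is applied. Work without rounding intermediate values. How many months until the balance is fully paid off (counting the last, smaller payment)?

Monthly rate r = 14.2%/12 = 1.18333% = 0.0118333.
While 3.5% of the post-interest balance exceeds $35.00, each month B ← (B·(1+r))·(1 − 0.035), i.e. B shrinks by the factor (1+r)·0.965 = 0.97642.
This holds for months 1–76. Entering month 77 the balance is $978.38; 3.5% of the post-interest balance is now below $35.00, so the flat $35.00 minimum applies from here.
From month 77 a fixed $35.00 at rate r clears $978.38 in 35 more payments. Total: 76 + 35 = 111 months.

111 months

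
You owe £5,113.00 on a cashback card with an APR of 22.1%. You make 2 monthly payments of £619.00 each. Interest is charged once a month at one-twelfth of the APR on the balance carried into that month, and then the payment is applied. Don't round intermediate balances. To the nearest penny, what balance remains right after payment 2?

Monthly rate r = 22.1%/12 = 1.84167% = 0.0184167.
Each month: B ← B·(1+r) − £619.00.
Month 1: interest £94.16; balance after payment £4,588.16.
Month 2: interest £84.50; balance after payment £4,053.66.

£4,053.66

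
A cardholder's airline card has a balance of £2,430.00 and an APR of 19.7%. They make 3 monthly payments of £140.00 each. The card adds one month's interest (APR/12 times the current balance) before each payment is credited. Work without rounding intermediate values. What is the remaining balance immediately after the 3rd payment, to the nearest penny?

Monthly rate r = 19.7%/12 = 1.64167% = 0.0164167.
Each month: B ← B·(1+r) − £140.00.
Month 1: interest £39.89; balance after payment £2,329.89.
Month 2: interest £38.25; balance after payment £2,228.14.
Month 3: interest £36.58; balance after payment £2,124.72.

£2,124.72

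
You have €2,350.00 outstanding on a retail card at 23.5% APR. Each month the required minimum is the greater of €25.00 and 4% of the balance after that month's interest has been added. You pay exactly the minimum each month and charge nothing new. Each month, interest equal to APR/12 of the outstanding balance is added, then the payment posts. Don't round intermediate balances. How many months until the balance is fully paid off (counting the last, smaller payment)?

Monthly rate r = 23.5%/12 = 1.95833% = 0.0195833.
While 4% of the post-interest balance exceeds €25.00, each month B ← (B·(1+r))·(1 − 0.04), i.e. B shrinks by the factor (1+r)·0.96 = 0.9788.
This holds for months 1–63. Entering month 64 the balance is €609.24; 4% of the post-interest balance is now below €25.00, so the flat €25.00 minimum applies from here.
From month 64 a fixed €25.00 at rate r clears €609.24 in 34 more payments. Total: 63 + 34 = 97 months.

97 months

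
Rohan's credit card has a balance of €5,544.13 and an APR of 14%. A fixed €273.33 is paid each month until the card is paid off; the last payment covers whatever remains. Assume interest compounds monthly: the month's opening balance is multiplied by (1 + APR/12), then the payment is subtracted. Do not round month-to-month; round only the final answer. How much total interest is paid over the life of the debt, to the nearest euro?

Monthly rate r = 14%/12 = 1.16667% = 0.0116667.
Payoff takes n = ⌈−ln(1 − rB₀/P)/ln(1+r)⌉ = ⌈23.280⌉ = 24 payments; the last is €76.88.
Total paid = 23·€273.33 + €76.88 = €6,363.47.
Total interest = total paid − principal = €6,363.47 − €5,544.13 = €819.34.

€819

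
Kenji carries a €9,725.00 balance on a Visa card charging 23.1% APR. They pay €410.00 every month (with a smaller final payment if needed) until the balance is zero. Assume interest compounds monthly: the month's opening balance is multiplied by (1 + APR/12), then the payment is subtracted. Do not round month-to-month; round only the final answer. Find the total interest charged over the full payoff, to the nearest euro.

€3,390

Monthly rate r = 23.1%/12 = 1.925% = 0.01925.
Payoff takes n = ⌈−ln(1 − rB₀/P)/ln(1+r)⌉ = ⌈31.988⌉ = 32 payments; the last is €404.99.
Total paid = 31·€410.00 + €404.99 = €13,114.99.
Total interest = total paid − principal = €13,114.99 − €9,725.00 = €3,389.99.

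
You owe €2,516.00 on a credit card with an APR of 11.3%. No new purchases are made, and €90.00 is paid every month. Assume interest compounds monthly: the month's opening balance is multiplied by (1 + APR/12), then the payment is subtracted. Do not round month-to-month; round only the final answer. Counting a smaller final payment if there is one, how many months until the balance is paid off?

33 payments

Monthly rate r = 11.3%/12 = 0.941667% = 0.00941667.
Recurrence: B ← B·(1+r) − €90.00.
Month 1: interest €23.69; balance after payment €2,449.69.
Month 2: interest €23.07; balance after payment €2,382.76.
Closed form: n = −ln(1 − rB₀/P)/ln(1+r) = −ln(0.73675)/ln(1.00942) ≈ 32.595, so the balance reaches zero during payment 33.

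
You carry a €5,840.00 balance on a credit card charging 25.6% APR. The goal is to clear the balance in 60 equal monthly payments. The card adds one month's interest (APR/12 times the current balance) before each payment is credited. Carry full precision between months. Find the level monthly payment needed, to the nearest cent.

Monthly rate r = 25.6%/12 = 2.13333% = 0.0213333.
Level-payment amortization: P = B₀·r / (1 − (1+r)^(−n)) = 5840.00·0.0213333 / (1 − 1.02133^(−60)).
Denominator 1 − (1+r)^(−60) = 0.718194396.
P = 124.587 / 0.718194396 ≈ 173.47.

€173.47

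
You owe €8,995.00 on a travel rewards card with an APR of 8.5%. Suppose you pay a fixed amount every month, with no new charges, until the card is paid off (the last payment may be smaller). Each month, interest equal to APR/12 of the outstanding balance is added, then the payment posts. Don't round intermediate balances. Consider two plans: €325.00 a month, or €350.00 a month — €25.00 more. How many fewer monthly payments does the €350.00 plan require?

Monthly rate r = 8.5%/12 = 0.708333% = 0.00708333.
At €325.00/mo: n = ⌈−ln(1 − rB₀/P)/ln(1+r)⌉ = 31 payments (last €297.58); total interest = total paid − €8,995.00 = €1,052.58.
At €350.00/mo: 29 payments (last €164.42); total interest €969.42.
Payments saved = 31 − 29 = 2.

2 fewer payments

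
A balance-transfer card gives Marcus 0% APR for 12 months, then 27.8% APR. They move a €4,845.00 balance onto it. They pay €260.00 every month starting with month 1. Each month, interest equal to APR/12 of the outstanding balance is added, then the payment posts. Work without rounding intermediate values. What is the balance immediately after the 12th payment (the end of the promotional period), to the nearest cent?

€1,725.00

Promo months 1–12 at r₀ = 0%/12 = 0; months 13+ at r₁ = 27.8%/12 = 0.0231667.
After month 12 (no interest yet): B = €4,845.00 − 12·€260.00 = €1,725.00.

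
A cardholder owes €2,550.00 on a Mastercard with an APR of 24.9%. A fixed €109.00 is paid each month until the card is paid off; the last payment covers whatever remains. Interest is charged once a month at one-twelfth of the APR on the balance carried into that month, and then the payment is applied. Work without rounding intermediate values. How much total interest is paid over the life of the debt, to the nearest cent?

€976.63

Monthly rate r = 24.9%/12 = 2.075% = 0.02075.
Payoff takes n = ⌈−ln(1 − rB₀/P)/ln(1+r)⌉ = ⌈32.352⌉ = 33 payments; the last is €38.63.
Total paid = 32·€109.00 + €38.63 = €3,526.63.
Total interest = total paid − principal = €3,526.63 − €2,550.00 = €976.63.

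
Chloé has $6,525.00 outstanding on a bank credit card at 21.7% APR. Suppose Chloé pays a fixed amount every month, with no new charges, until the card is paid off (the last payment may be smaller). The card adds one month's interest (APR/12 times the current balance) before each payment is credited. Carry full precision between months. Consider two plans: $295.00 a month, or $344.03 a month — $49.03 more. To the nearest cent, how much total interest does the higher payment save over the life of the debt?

$344.68

Monthly rate r = 21.7%/12 = 1.80833% = 0.0180833.
At $295.00/mo: n = ⌈−ln(1 − rB₀/P)/ln(1+r)⌉ = 29 payments (last $148.49); total interest = total paid − $6,525.00 = $1,883.49.
At $344.03/mo: 24 payments (last $151.12); total interest $1,538.81.
Interest saved = $1,883.49 − $1,538.81 = $344.68.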